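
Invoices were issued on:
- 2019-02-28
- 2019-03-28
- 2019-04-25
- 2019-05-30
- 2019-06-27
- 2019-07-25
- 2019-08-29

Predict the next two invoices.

All Thursdays; the gaps (28, 28, 35, 28, 28, 35) vary with month length.
This is the last Thursday of each month.
September 2019 ends with Thursday 2019-09-26.
Last Thursday of October 2019: 2019-10-31.

2019-09-26, 2019-10-31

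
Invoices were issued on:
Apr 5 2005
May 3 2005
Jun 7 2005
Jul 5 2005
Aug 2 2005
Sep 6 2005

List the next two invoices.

Gaps: 28, 35, 28, 28, 35 days — a mix of 28 and 35. Every date is a Tuesday.
Each is the 1st Tuesday of its month.
1st Tuesday of October 2005: Oct 4 2005.
November 2005 — 1st Tuesday is Nov 1 2005.

Oct 4 2005, Nov 1 2005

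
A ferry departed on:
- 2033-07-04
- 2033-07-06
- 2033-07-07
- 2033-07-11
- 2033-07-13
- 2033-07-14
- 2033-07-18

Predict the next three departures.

2033-07-20, 2033-07-21, 2033-07-25

Every event lands on a Monday or Wednesday or Thursday (gaps cycle 2, 1, 4, 2, 1, 4).
So the schedule is: every Monday, Wednesday and Thursday.
Next Wednesday: 2033-07-20.
The following Thursday is 2033-07-21.
The following Monday is 2033-07-25.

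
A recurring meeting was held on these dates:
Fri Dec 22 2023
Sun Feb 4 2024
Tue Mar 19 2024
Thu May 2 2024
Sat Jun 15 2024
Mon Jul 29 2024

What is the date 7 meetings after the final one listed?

Mon Jun 2 2025

The spacing is 44, 44, 44, 44, 44 days — always 44 days.
Mon Jul 29 2024 + 44 days = Wed Sep 11 2024.
Wed Sep 11 2024 + 44 days = Fri Oct 25 2024.
Fri Oct 25 2024 + 44 days = Sun Dec 8 2024.
Sun Dec 8 2024 + 44 days = Tue Jan 21 2025.
Tue Jan 21 2025 + 44 days = Thu Mar 6 2025.
Thu Mar 6 2025 + 44 days = Sat Apr 19 2025.
Sat Apr 19 2025 + 44 days = Mon Jun 2 2025.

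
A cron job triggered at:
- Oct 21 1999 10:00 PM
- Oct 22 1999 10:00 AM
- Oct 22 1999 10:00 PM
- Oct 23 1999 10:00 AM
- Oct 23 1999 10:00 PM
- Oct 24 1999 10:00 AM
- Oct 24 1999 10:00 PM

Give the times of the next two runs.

The interval is a steady 12 hours (12, 12, 12, 12, 12, 12).
Oct 24 1999 10:00 PM + 12 h = Oct 25 1999 10:00 AM.
Oct 25 1999 10:00 AM + 12 h = Oct 25 1999 10:00 PM.

Oct 25 1999 10:00 AM, Oct 25 1999 10:00 PM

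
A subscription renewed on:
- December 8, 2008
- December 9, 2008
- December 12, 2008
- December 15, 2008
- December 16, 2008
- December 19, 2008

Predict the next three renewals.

The gap pattern 1, 3, 3, 1, 3 repeats every 3 events.
These are the Mondays, Tuesdays and Fridays of each week.
Next Monday: December 22, 2008.
Next Tuesday: December 23, 2008.
The following Friday is December 26, 2008.

December 22, 2008; December 23, 2008; December 26, 2008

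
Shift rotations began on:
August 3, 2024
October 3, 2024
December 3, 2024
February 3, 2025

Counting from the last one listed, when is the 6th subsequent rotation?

February 3, 2026

Gaps: 61, 61, 62 days — not constant. Every event is on the 3rd of the month.
Pattern: the 3rd of every 2 months.
April 2025: April 3, 2025.
June 2025: June 3, 2025.
August 2025: August 3, 2025.
October 2025: October 3, 2025.
December 2025: December 3, 2025.
Next: February 2026 → February 3, 2026.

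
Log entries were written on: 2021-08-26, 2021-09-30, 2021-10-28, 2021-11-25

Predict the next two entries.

Every date is a Thursday; gaps 35, 28, 28 days.
Each is the last Thursday of its month (at least one falls on the 29th or later, ruling out '4th Thursday').
December 2021 ends with Thursday 2021-12-30.
January 2022 ends with Thursday 2022-01-27.

2021-12-30, 2022-01-27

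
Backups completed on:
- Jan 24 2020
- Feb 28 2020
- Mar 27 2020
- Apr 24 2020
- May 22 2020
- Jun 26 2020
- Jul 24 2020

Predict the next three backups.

Aug 28 2020, Sep 25 2020, Oct 23 2020

Gaps: 35, 28, 28, 28, 35, 28 days — a mix of 28 and 35. Every date is a Friday.
Each is the 4th Friday of its month.
4th Friday of August 2020: Aug 28 2020.
4th Friday of September 2020: Sep 25 2020.
4th Friday of October 2020: Oct 23 2020.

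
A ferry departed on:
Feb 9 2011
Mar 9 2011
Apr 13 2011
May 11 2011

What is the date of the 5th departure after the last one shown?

All dates are Wednesdays, 28, 35, 28 days apart.
Specifically, the 2nd Wednesday of each month.
June 2011 — 2nd Wednesday is Jun 8 2011.
July 2011 — 2nd Wednesday is Jul 13 2011.
2nd Wednesday of August 2011: Aug 10 2011.
2nd Wednesday of September 2011: Sep 14 2011.
2nd Wednesday of October 2011: Oct 12 2011.

Oct 12 2011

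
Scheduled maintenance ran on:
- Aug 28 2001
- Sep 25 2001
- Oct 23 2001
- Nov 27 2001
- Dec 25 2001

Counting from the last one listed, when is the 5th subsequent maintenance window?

May 28 2002

These are Tuesdays at 28- or 35-day spacing (28, 28, 35, 28).
The pattern: 4th Tuesday of the month.
4th Tuesday of January 2002: Jan 22 2002.
4th Tuesday of February 2002: Feb 26 2002.
4th Tuesday of March 2002: Mar 26 2002.
April 2002 — 4th Tuesday is Apr 23 2002.
4th Tuesday of May 2002: May 28 2002.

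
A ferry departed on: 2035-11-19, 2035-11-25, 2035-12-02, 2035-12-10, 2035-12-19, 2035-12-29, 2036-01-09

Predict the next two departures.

Gaps: 6, 7, 8, 9, 10, 11 days — each gap is 1 larger than the previous one.
Next gap: 12 days. 2036-01-09 + 12 days = 2036-01-21.
Next gap: 13 days. 2036-01-21 + 13 days = 2036-02-03.

2036-01-21, 2036-02-03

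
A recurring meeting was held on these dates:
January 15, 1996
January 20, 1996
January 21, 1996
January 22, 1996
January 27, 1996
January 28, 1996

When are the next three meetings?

January 29, 1996; February 3, 1996; February 4, 1996

Gaps: 5, 1, 1, 5, 1 days — not constant, but cyclic with period 3.
The events fall on every Monday, Saturday and Sunday.
The following Monday is January 29, 1996.
The following Saturday is February 3, 1996.
The following Sunday is February 4, 1996.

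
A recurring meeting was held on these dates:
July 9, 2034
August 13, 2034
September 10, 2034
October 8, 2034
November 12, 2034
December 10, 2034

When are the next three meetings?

January 14, 2035; February 11, 2035; March 11, 2035

These are Sundays at 28- or 35-day spacing (35, 28, 28, 35, 28).
The pattern: 2nd Sunday of the month.
January 2035 — 2nd Sunday is January 14, 2035.
2nd Sunday of February 2035: February 11, 2035.
March 2035 — 2nd Sunday is March 11, 2035.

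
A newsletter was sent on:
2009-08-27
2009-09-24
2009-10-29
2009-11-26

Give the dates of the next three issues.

Every date is a Thursday; gaps 28, 35, 28 days.
Each is the last Thursday of its month (at least one falls on the 29th or later, ruling out '4th Thursday').
Last Thursday of December 2009: 2009-12-31.
January 2010 ends with Thursday 2010-01-28.
February 2010 ends with Thursday 2010-02-25.

2009-12-31, 2010-01-28, 2010-02-25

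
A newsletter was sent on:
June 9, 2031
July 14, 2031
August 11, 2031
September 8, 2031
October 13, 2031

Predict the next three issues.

November 10, 2031; December 8, 2031; January 12, 2032

Gaps: 35, 28, 28, 35 days — a mix of 28 and 35. Every date is a Monday.
Each is the 2nd Monday of its month.
2nd Monday of November 2031: November 10, 2031.
December 2031 — 2nd Monday is December 8, 2031.
2nd Monday of January 2032: January 12, 2032.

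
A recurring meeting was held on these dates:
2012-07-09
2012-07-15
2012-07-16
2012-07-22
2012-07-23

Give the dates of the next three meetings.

2012-07-29, 2012-07-30, 2012-08-05

The gap pattern 6, 1, 6, 1 repeats every 2 events.
These are the Mondays and Sundays of each week.
The following Sunday is 2012-07-29.
The following Monday is 2012-07-30.
Next Sunday: 2012-08-05.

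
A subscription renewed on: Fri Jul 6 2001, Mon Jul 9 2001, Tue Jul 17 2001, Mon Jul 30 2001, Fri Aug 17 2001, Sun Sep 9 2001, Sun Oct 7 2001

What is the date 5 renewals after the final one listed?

Fri May 10 2002

The spacing grows by 5 each time: 3, 8, 13, 18, 23, 28 days.
Next gap: 33 days. Sun Oct 7 2001 + 33 days = Fri Nov 9 2001.
Next gap: 38 days. Fri Nov 9 2001 + 38 days = Mon Dec 17 2001.
Next gap: 43 days. Mon Dec 17 2001 + 43 days = Tue Jan 29 2002.
Next gap: 48 days. Tue Jan 29 2002 + 48 days = Mon Mar 18 2002.
Next gap: 53 days. Mon Mar 18 2002 + 53 days = Fri May 10 2002.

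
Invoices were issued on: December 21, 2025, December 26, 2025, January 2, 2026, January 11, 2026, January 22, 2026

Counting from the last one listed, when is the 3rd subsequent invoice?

March 8, 2026

Intervals are 5, 7, 9, 11 days — an arithmetic progression with common difference 2.
Next gap: 13 days. January 22, 2026 + 13 days = February 4, 2026.
Next gap: 15 days. February 4, 2026 + 15 days = February 19, 2026.
Next gap: 17 days. February 19, 2026 + 17 days = March 8, 2026.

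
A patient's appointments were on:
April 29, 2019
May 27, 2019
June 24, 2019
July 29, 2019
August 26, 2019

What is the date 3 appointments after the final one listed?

All Mondays; the gaps (28, 28, 35, 28) vary with month length.
This is the last Monday of each month.
Last Monday of September 2019: September 30, 2019.
October 2019 ends with Monday October 28, 2019.
Last Monday of November 2019: November 25, 2019.

November 25, 2019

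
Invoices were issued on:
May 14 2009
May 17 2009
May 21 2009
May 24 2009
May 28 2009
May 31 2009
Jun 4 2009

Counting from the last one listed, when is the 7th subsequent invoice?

Jun 28 2009

The gap pattern 3, 4, 3, 4, 3, 4 repeats every 2 events.
These are the Thursdays and Sundays of each week.
The following Sunday is Jun 7 2009.
The following Thursday is Jun 11 2009.
Next Sunday: Jun 14 2009.
The following Thursday is Jun 18 2009.
The following Sunday is Jun 21 2009.
Next Thursday: Jun 25 2009.
Next Sunday: Jun 28 2009.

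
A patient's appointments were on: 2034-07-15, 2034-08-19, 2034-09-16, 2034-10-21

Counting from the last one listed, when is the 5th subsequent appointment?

2035-03-17

All dates are Saturdays, 35, 28, 35 days apart.
Specifically, the 3rd Saturday of each month.
3rd Saturday of November 2034: 2034-11-18.
December 2034 — 3rd Saturday is 2034-12-16.
3rd Saturday of January 2035: 2035-01-20.
February 2035 — 3rd Saturday is 2035-02-17.
3rd Saturday of March 2035: 2035-03-17.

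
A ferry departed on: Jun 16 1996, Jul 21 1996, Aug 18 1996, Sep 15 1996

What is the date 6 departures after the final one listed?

Mar 16 1997

These are Sundays at 28- or 35-day spacing (35, 28, 28).
The pattern: 3rd Sunday of the month.
3rd Sunday of October 1996: Oct 20 1996.
November 1996 — 3rd Sunday is Nov 17 1996.
December 1996 — 3rd Sunday is Dec 15 1996.
3rd Sunday of January 1997: Jan 19 1997.
February 1997 — 3rd Sunday is Feb 16 1997.
3rd Sunday of March 1997: Mar 16 1997.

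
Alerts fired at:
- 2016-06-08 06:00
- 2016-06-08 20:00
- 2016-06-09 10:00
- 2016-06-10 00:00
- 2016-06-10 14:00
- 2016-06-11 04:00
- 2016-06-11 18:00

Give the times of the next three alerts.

2016-06-12 08:00, 2016-06-12 22:00, 2016-06-13 12:00

The interval is a steady 14 hours (14, 14, 14, 14, 14, 14).
2016-06-11 18:00 + 14 h = 2016-06-12 08:00.
2016-06-12 08:00 + 14 h = 2016-06-12 22:00.
2016-06-12 22:00 + 14 h = 2016-06-13 12:00.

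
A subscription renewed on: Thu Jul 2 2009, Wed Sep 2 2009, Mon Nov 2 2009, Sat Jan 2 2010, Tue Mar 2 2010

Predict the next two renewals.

Sun May 2 2010, Fri Jul 2 2010

The day-of-month is always 2 (62, 61, 61, 59 days between events).
So this recurs on the 2nd of every 2 months.
Next: May 2010 → Sun May 2 2010.
Next: July 2010 → Fri Jul 2 2010.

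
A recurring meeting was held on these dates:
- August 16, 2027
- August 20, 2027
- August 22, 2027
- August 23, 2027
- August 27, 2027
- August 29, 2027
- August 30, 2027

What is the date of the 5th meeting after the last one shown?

September 12, 2027

Gaps: 4, 2, 1, 4, 2, 1 days — not constant, but cyclic with period 3.
The events fall on every Monday, Friday and Sunday.
Next Friday: September 3, 2027.
Next Sunday: September 5, 2027.
Next Monday: September 6, 2027.
The following Friday is September 10, 2027.
The following Sunday is September 12, 2027.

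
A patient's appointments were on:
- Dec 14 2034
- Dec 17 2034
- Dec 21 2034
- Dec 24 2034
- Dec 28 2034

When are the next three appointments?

Dec 31 2034, Jan 4 2035, Jan 7 2035

The gap pattern 3, 4, 3, 4 repeats every 2 events.
These are the Thursdays and Sundays of each week.
The following Sunday is Dec 31 2034.
Next Thursday: Jan 4 2035.
Next Sunday: Jan 7 2035.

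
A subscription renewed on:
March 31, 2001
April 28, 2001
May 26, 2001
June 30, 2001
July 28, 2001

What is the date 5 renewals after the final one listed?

Every date is a Saturday; gaps 28, 28, 35, 28 days.
Each is the last Saturday of its month (at least one falls on the 29th or later, ruling out '4th Saturday').
August 2001 ends with Saturday August 25, 2001.
Last Saturday of September 2001: September 29, 2001.
Last Saturday of October 2001: October 27, 2001.
November 2001 ends with Saturday November 24, 2001.
Last Saturday of December 2001: December 29, 2001.

December 29, 2001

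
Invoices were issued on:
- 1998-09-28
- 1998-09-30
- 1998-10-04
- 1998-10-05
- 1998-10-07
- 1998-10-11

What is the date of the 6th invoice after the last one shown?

Every event lands on a Monday or Wednesday or Sunday (gaps cycle 2, 4, 1, 2, 4).
So the schedule is: every Monday, Wednesday and Sunday.
The following Monday is 1998-10-12.
Next Wednesday: 1998-10-14.
The following Sunday is 1998-10-18.
Next Monday: 1998-10-19.
Next Wednesday: 1998-10-21.
Next Sunday: 1998-10-25.

1998-10-25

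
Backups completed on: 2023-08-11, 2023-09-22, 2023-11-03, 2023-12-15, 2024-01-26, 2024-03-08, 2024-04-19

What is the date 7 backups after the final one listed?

Every event comes 42 days after the last (42, 42, 42, 42, 42, 42).
2024-04-19 + 42 days = 2024-05-31.
2024-05-31 + 42 days = 2024-07-12.
2024-07-12 + 42 days = 2024-08-23.
2024-08-23 + 42 days = 2024-10-04.
2024-10-04 + 42 days = 2024-11-15.
2024-11-15 + 42 days = 2024-12-27.
2024-12-27 + 42 days = 2025-02-07.

2025-02-07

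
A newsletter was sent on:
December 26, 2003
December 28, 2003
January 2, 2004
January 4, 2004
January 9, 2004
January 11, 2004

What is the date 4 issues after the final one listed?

The gap pattern 2, 5, 2, 5, 2 repeats every 2 events.
These are the Fridays and Sundays of each week.
Next Friday: January 16, 2004.
Next Sunday: January 18, 2004.
The following Friday is January 23, 2004.
Next Sunday: January 25, 2004.

January 25, 2004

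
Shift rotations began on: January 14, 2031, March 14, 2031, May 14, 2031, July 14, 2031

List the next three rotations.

Gaps: 59, 61, 61 days — not constant. Every event is on the 14th of the month.
Pattern: the 14th of every 2 months.
September 2031: September 14, 2031.
Next: November 2031 → November 14, 2031.
January 2032: January 14, 2032.

September 14, 2031; November 14, 2031; January 14, 2032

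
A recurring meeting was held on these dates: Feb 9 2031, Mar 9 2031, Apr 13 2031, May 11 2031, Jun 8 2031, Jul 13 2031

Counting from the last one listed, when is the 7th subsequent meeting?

Feb 8 2032

All dates are Sundays, 28, 35, 28, 28, 35 days apart.
Specifically, the 2nd Sunday of each month.
August 2031 — 2nd Sunday is Aug 10 2031.
2nd Sunday of September 2031: Sep 14 2031.
2nd Sunday of October 2031: Oct 12 2031.
2nd Sunday of November 2031: Nov 9 2031.
December 2031 — 2nd Sunday is Dec 14 2031.
January 2032 — 2nd Sunday is Jan 11 2032.
February 2032 — 2nd Sunday is Feb 8 2032.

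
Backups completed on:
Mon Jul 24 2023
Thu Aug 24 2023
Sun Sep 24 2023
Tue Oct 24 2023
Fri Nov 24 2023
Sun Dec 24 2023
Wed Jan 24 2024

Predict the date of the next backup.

Sat Feb 24 2024

Gaps: 31, 31, 30, 31, 30, 31 days — not constant. Every event is on the 24th of the month.
Pattern: the 24th of each month.
February 2024: Sat Feb 24 2024.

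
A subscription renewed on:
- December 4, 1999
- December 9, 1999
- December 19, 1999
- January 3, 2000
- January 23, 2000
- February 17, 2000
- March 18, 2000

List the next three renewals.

April 22, 2000; June 1, 2000; July 16, 2000

Gaps: 5, 10, 15, 20, 25, 30 days — each gap is 5 larger than the previous one.
Next gap: 35 days. March 18, 2000 + 35 days = April 22, 2000.
Next gap: 40 days. April 22, 2000 + 40 days = June 1, 2000.
Next gap: 45 days. June 1, 2000 + 45 days = July 16, 2000.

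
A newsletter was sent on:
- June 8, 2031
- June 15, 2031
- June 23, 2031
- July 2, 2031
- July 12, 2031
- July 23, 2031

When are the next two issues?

August 4, 2031; August 17, 2031

Intervals are 7, 8, 9, 10, 11 days — an arithmetic progression with common difference 1.
Next gap: 12 days. July 23, 2031 + 12 days = August 4, 2031.
Next gap: 13 days. August 4, 2031 + 13 days = August 17, 2031.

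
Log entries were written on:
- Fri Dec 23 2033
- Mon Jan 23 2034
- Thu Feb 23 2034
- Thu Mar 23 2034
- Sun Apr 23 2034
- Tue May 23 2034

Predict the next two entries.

The day-of-month is always 23 (31, 31, 28, 31, 30 days between events).
So this recurs on the 23rd of each month.
June 2034: Fri Jun 23 2034.
Next: July 2034 → Sun Jul 23 2034.

Fri Jun 23 2034, Sun Jul 23 2034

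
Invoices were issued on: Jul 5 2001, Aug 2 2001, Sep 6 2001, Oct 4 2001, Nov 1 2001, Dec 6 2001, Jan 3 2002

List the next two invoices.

These are Thursdays at 28- or 35-day spacing (28, 35, 28, 28, 35, 28).
The pattern: 1st Thursday of the month.
February 2002 — 1st Thursday is Feb 7 2002.
1st Thursday of March 2002: Mar 7 2002.

Feb 7 2002, Mar 7 2002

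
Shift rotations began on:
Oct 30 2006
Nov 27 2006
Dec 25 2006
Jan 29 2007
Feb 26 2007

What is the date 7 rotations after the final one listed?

Every date is a Monday; gaps 28, 28, 35, 28 days.
Each is the last Monday of its month (at least one falls on the 29th or later, ruling out '4th Monday').
Last Monday of March 2007: Mar 26 2007.
Last Monday of April 2007: Apr 30 2007.
May 2007 ends with Monday May 28 2007.
Last Monday of June 2007: Jun 25 2007.
Last Monday of July 2007: Jul 30 2007.
Last Monday of August 2007: Aug 27 2007.
Last Monday of September 2007: Sep 24 2007.

Sep 24 2007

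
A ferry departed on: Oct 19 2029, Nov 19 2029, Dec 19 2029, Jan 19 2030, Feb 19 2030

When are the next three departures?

Gaps: 31, 30, 31, 31 days — not constant. Every event is on the 19th of the month.
Pattern: the 19th of each month.
Next: March 2030 → Mar 19 2030.
Next: April 2030 → Apr 19 2030.
Next: May 2030 → May 19 2030.

Mar 19 2030, Apr 19 2030, May 19 2030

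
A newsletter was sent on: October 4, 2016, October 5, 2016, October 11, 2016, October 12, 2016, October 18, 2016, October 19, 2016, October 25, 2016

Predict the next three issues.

October 26, 2016; November 1, 2016; November 2, 2016

Every event lands on a Tuesday or Wednesday (gaps cycle 1, 6, 1, 6, 1, 6).
So the schedule is: every Tuesday and Wednesday.
The following Wednesday is October 26, 2016.
The following Tuesday is November 1, 2016.
The following Wednesday is November 2, 2016.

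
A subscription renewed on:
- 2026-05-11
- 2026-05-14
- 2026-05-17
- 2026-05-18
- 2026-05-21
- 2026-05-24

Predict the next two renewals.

2026-05-25, 2026-05-28

Gaps: 3, 3, 1, 3, 3 days — not constant, but cyclic with period 3.
The events fall on every Monday, Thursday and Sunday.
Next Monday: 2026-05-25.
The following Thursday is 2026-05-28.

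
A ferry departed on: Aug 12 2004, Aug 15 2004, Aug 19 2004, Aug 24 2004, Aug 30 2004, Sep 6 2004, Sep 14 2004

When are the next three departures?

Sep 23 2004, Oct 3 2004, Oct 14 2004

The spacing grows by 1 each time: 3, 4, 5, 6, 7, 8 days.
Next gap: 9 days. Sep 14 2004 + 9 days = Sep 23 2004.
Next gap: 10 days. Sep 23 2004 + 10 days = Oct 3 2004.
Next gap: 11 days. Oct 3 2004 + 11 days = Oct 14 2004.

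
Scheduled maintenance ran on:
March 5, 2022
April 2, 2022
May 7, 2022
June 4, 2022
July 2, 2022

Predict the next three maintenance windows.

August 6, 2022; September 3, 2022; October 1, 2022

These are Saturdays at 28- or 35-day spacing (28, 35, 28, 28).
The pattern: 1st Saturday of the month.
August 2022 — 1st Saturday is August 6, 2022.
1st Saturday of September 2022: September 3, 2022.
October 2022 — 1st Saturday is October 1, 2022.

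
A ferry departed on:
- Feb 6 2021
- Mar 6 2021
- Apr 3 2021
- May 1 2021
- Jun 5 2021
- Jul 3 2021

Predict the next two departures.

Aug 7 2021, Sep 4 2021

Gaps: 28, 28, 28, 35, 28 days — a mix of 28 and 35. Every date is a Saturday.
Each is the 1st Saturday of its month.
August 2021 — 1st Saturday is Aug 7 2021.
September 2021 — 1st Saturday is Sep 4 2021.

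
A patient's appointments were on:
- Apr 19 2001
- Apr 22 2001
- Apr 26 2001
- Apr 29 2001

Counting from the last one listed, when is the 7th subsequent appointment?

May 24 2001

The gap pattern 3, 4, 3 repeats every 2 events.
These are the Thursdays and Sundays of each week.
Next Thursday: May 3 2001.
The following Sunday is May 6 2001.
The following Thursday is May 10 2001.
The following Sunday is May 13 2001.
The following Thursday is May 17 2001.
Next Sunday: May 20 2001.
The following Thursday is May 24 2001.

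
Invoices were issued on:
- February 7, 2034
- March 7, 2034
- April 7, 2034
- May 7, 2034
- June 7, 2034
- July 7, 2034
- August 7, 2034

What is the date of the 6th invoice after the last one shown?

February 7, 2035

The day-of-month is always 7 (28, 31, 30, 31, 30, 31 days between events).
So this recurs on the 7th of each month.
September 2034: September 7, 2034.
October 2034: October 7, 2034.
Next: November 2034 → November 7, 2034.
Next: December 2034 → December 7, 2034.
Next: January 2035 → January 7, 2035.
February 2035: February 7, 2035.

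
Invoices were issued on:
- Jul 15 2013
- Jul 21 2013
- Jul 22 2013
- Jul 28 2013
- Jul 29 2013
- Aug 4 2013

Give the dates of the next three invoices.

Every event lands on a Monday or Sunday (gaps cycle 6, 1, 6, 1, 6).
So the schedule is: every Monday and Sunday.
The following Monday is Aug 5 2013.
Next Sunday: Aug 11 2013.
The following Monday is Aug 12 2013.

Aug 5 2013, Aug 11 2013, Aug 12 2013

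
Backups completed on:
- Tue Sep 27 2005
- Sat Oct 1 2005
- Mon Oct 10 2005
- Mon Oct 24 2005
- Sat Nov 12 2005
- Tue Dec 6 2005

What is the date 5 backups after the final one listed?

Mon Jun 19 2006

Intervals are 4, 9, 14, 19, 24 days — an arithmetic progression with common difference 5.
Next gap: 29 days. Tue Dec 6 2005 + 29 days = Wed Jan 4 2006.
Next gap: 34 days. Wed Jan 4 2006 + 34 days = Tue Feb 7 2006.
Next gap: 39 days. Tue Feb 7 2006 + 39 days = Sat Mar 18 2006.
Next gap: 44 days. Sat Mar 18 2006 + 44 days = Mon May 1 2006.
Next gap: 49 days. Mon May 1 2006 + 49 days = Mon Jun 19 2006.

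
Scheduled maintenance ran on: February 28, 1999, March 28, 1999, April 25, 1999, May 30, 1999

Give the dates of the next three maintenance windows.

June 27, 1999; July 25, 1999; August 29, 1999

Every date is a Sunday; gaps 28, 28, 35 days.
Each is the last Sunday of its month (at least one falls on the 29th or later, ruling out '4th Sunday').
June 1999 ends with Sunday June 27, 1999.
July 1999 ends with Sunday July 25, 1999.
Last Sunday of August 1999: August 29, 1999.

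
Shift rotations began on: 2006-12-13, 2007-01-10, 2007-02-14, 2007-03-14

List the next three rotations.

All dates are Wednesdays, 28, 35, 28 days apart.
Specifically, the 2nd Wednesday of each month.
April 2007 — 2nd Wednesday is 2007-04-11.
May 2007 — 2nd Wednesday is 2007-05-09.
2nd Wednesday of June 2007: 2007-06-13.

2007-04-11, 2007-05-09, 2007-06-13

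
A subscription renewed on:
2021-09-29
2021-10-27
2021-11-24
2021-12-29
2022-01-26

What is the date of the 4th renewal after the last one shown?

Every date is a Wednesday; gaps 28, 28, 35, 28 days.
Each is the last Wednesday of its month (at least one falls on the 29th or later, ruling out '4th Wednesday').
February 2022 ends with Wednesday 2022-02-23.
Last Wednesday of March 2022: 2022-03-30.
Last Wednesday of April 2022: 2022-04-27.
Last Wednesday of May 2022: 2022-05-25.

2022-05-25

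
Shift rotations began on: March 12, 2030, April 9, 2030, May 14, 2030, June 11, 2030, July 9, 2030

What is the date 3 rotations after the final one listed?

These are Tuesdays at 28- or 35-day spacing (28, 35, 28, 28).
The pattern: 2nd Tuesday of the month.
August 2030 — 2nd Tuesday is August 13, 2030.
2nd Tuesday of September 2030: September 10, 2030.
2nd Tuesday of October 2030: October 8, 2030.

October 8, 2030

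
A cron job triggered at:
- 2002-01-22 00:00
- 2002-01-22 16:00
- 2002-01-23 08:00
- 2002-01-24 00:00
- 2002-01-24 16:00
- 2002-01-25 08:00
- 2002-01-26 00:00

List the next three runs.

The interval is a steady 16 hours (16, 16, 16, 16, 16, 16).
2002-01-26 00:00 + 16 h = 2002-01-26 16:00.
2002-01-26 16:00 + 16 h = 2002-01-27 08:00.
2002-01-27 08:00 + 16 h = 2002-01-28 00:00.

2002-01-26 16:00, 2002-01-27 08:00, 2002-01-28 00:00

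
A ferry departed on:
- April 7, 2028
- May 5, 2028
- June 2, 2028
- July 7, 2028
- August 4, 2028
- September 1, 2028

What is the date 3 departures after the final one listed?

December 1, 2028

Gaps: 28, 28, 35, 28, 28 days — a mix of 28 and 35. Every date is a Friday.
Each is the 1st Friday of its month.
October 2028 — 1st Friday is October 6, 2028.
1st Friday of November 2028: November 3, 2028.
December 2028 — 1st Friday is December 1, 2028.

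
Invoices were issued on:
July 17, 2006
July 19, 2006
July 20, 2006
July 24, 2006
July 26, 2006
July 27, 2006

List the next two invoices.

July 31, 2006; August 2, 2006

Every event lands on a Monday or Wednesday or Thursday (gaps cycle 2, 1, 4, 2, 1).
So the schedule is: every Monday, Wednesday and Thursday.
The following Monday is July 31, 2006.
The following Wednesday is August 2, 2006.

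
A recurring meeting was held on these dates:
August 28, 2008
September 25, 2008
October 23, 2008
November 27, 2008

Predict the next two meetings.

Gaps: 28, 28, 35 days — a mix of 28 and 35. Every date is a Thursday.
Each is the 4th Thursday of its month.
4th Thursday of December 2008: December 25, 2008.
January 2009 — 4th Thursday is January 22, 2009.

December 25, 2008; January 22, 2009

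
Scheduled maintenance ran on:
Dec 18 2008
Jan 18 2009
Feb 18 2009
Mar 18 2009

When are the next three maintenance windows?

The day-of-month is always 18 (31, 31, 28 days between events).
So this recurs on the 18th of each month.
April 2009: Apr 18 2009.
Next: May 2009 → May 18 2009.
June 2009: Jun 18 2009.

Apr 18 2009, May 18 2009, Jun 18 2009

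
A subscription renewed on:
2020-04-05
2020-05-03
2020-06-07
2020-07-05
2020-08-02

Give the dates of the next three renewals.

These are Sundays at 28- or 35-day spacing (28, 35, 28, 28).
The pattern: 1st Sunday of the month.
1st Sunday of September 2020: 2020-09-06.
1st Sunday of October 2020: 2020-10-04.
1st Sunday of November 2020: 2020-11-01.

2020-09-06, 2020-10-04, 2020-11-01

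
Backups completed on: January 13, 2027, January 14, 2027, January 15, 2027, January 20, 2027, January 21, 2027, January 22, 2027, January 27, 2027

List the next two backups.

Every event lands on a Wednesday or Thursday or Friday (gaps cycle 1, 1, 5, 1, 1, 5).
So the schedule is: every Wednesday, Thursday and Friday.
Next Thursday: January 28, 2027.
Next Friday: January 29, 2027.

January 28, 2027; January 29, 2027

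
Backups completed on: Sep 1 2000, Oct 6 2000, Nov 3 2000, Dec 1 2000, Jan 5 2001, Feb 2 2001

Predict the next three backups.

Mar 2 2001, Apr 6 2001, May 4 2001

These are Fridays at 28- or 35-day spacing (35, 28, 28, 35, 28).
The pattern: 1st Friday of the month.
March 2001 — 1st Friday is Mar 2 2001.
1st Friday of April 2001: Apr 6 2001.
1st Friday of May 2001: May 4 2001.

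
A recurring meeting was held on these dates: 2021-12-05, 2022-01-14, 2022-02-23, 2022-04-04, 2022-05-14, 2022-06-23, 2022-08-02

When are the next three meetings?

Every event comes 40 days after the last (40, 40, 40, 40, 40, 40).
2022-08-02 + 40 days = 2022-09-11.
2022-09-11 + 40 days = 2022-10-21.
2022-10-21 + 40 days = 2022-11-30.

2022-09-11, 2022-10-21, 2022-11-30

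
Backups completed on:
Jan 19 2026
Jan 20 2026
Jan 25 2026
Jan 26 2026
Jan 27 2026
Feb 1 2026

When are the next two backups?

Feb 2 2026, Feb 3 2026

Gaps: 1, 5, 1, 1, 5 days — not constant, but cyclic with period 3.
The events fall on every Monday, Tuesday and Sunday.
The following Monday is Feb 2 2026.
The following Tuesday is Feb 3 2026.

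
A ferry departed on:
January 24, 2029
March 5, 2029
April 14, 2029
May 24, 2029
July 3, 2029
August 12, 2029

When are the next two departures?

September 21, 2029; October 31, 2029

Gaps between consecutive events: 40, 40, 40, 40, 40 days — a constant 40-day interval.
August 12, 2029 + 40 days = September 21, 2029.
September 21, 2029 + 40 days = October 31, 2029.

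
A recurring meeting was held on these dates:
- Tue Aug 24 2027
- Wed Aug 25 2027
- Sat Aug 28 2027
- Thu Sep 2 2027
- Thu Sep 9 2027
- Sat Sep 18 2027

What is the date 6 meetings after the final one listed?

Thu Dec 23 2027

Intervals are 1, 3, 5, 7, 9 days — an arithmetic progression with common difference 2.
Next gap: 11 days. Sat Sep 18 2027 + 11 days = Wed Sep 29 2027.
Next gap: 13 days. Wed Sep 29 2027 + 13 days = Tue Oct 12 2027.
Next gap: 15 days. Tue Oct 12 2027 + 15 days = Wed Oct 27 2027.
Next gap: 17 days. Wed Oct 27 2027 + 17 days = Sat Nov 13 2027.
Next gap: 19 days. Sat Nov 13 2027 + 19 days = Thu Dec 2 2027.
Next gap: 21 days. Thu Dec 2 2027 + 21 days = Thu Dec 23 2027.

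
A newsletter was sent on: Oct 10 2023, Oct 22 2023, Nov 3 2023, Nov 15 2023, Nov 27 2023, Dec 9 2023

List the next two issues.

The spacing is 12, 12, 12, 12, 12 days — always 12 days.
Dec 9 2023 + 12 days = Dec 21 2023.
Dec 21 2023 + 12 days = Jan 2 2024.

Dec 21 2023, Jan 2 2024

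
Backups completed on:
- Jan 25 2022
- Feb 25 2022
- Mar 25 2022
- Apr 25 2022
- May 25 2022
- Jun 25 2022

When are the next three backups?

Jul 25 2022, Aug 25 2022, Sep 25 2022

The day-of-month is always 25 (31, 28, 31, 30, 31 days between events).
So this recurs on the 25th of each month.
July 2022: Jul 25 2022.
August 2022: Aug 25 2022.
September 2022: Sep 25 2022.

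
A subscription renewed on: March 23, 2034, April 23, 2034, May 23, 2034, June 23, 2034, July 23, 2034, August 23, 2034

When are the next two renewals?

September 23, 2034; October 23, 2034

The day-of-month is always 23 (31, 30, 31, 30, 31 days between events).
So this recurs on the 23rd of each month.
Next: September 2034 → September 23, 2034.
Next: October 2034 → October 23, 2034.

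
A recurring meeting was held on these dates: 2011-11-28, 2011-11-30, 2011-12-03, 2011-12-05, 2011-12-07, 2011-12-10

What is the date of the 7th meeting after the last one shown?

Every event lands on a Monday or Wednesday or Saturday (gaps cycle 2, 3, 2, 2, 3).
So the schedule is: every Monday, Wednesday and Saturday.
Next Monday: 2011-12-12.
Next Wednesday: 2011-12-14.
Next Saturday: 2011-12-17.
The following Monday is 2011-12-19.
The following Wednesday is 2011-12-21.
The following Saturday is 2011-12-24.
The following Monday is 2011-12-26.

2011-12-26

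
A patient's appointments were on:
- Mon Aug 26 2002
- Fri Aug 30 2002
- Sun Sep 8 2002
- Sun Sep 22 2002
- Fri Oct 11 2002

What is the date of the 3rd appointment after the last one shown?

Mon Jan 6 2003

Gaps: 4, 9, 14, 19 days — each gap is 5 larger than the previous one.
Next gap: 24 days. Fri Oct 11 2002 + 24 days = Mon Nov 4 2002.
Next gap: 29 days. Mon Nov 4 2002 + 29 days = Tue Dec 3 2002.
Next gap: 34 days. Tue Dec 3 2002 + 34 days = Mon Jan 6 2003.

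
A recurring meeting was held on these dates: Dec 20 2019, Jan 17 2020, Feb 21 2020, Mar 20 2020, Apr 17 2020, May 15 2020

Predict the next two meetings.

Jun 19 2020, Jul 17 2020

All dates are Fridays, 28, 35, 28, 28, 28 days apart.
Specifically, the 3rd Friday of each month.
3rd Friday of June 2020: Jun 19 2020.
3rd Friday of July 2020: Jul 17 2020.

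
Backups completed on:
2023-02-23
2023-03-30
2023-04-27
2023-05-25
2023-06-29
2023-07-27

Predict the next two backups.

These are Thursdays with 35, 28, 28, 35, 28-day gaps.
Each is the final Thursday of its month — 2023-03-30 is past the 28th, so '4th Thursday' doesn't fit.
Last Thursday of August 2023: 2023-08-31.
September 2023 ends with Thursday 2023-09-28.

2023-08-31, 2023-09-28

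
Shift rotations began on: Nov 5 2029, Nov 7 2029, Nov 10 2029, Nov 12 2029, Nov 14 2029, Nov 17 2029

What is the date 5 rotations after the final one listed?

Nov 28 2029

Gaps: 2, 3, 2, 2, 3 days — not constant, but cyclic with period 3.
The events fall on every Monday, Wednesday and Saturday.
The following Monday is Nov 19 2029.
The following Wednesday is Nov 21 2029.
Next Saturday: Nov 24 2029.
The following Monday is Nov 26 2029.
Next Wednesday: Nov 28 2029.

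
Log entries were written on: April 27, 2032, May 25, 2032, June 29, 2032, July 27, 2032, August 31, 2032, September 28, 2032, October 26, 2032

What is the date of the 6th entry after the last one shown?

Every date is a Tuesday; gaps 28, 35, 28, 35, 28, 28 days.
Each is the last Tuesday of its month (at least one falls on the 29th or later, ruling out '4th Tuesday').
November 2032 ends with Tuesday November 30, 2032.
Last Tuesday of December 2032: December 28, 2032.
January 2033 ends with Tuesday January 25, 2033.
February 2033 ends with Tuesday February 22, 2033.
Last Tuesday of March 2033: March 29, 2033.
April 2033 ends with Tuesday April 26, 2033.

April 26, 2033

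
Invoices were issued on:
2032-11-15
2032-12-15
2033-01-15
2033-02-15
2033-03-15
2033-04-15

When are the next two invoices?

The day-of-month is always 15 (30, 31, 31, 28, 31 days between events).
So this recurs on the 15th of each month.
Next: May 2033 → 2033-05-15.
June 2033: 2033-06-15.

2033-05-15, 2033-06-15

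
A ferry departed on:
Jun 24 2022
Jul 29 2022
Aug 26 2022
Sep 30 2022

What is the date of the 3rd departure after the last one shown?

Dec 30 2022

These are Fridays with 35, 28, 35-day gaps.
Each is the final Friday of its month — Jul 29 2022 is past the 28th, so '4th Friday' doesn't fit.
Last Friday of October 2022: Oct 28 2022.
November 2022 ends with Friday Nov 25 2022.
Last Friday of December 2022: Dec 30 2022.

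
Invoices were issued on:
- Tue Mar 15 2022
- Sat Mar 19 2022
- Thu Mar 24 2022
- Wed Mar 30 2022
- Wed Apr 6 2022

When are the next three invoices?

Thu Apr 14 2022, Sat Apr 23 2022, Tue May 3 2022

Gaps: 4, 5, 6, 7 days — each gap is 1 larger than the previous one.
Next gap: 8 days. Wed Apr 6 2022 + 8 days = Thu Apr 14 2022.
Next gap: 9 days. Thu Apr 14 2022 + 9 days = Sat Apr 23 2022.
Next gap: 10 days. Sat Apr 23 2022 + 10 days = Tue May 3 2022.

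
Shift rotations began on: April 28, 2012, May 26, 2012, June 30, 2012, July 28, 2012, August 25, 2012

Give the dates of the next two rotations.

Every date is a Saturday; gaps 28, 35, 28, 28 days.
Each is the last Saturday of its month (at least one falls on the 29th or later, ruling out '4th Saturday').
Last Saturday of September 2012: September 29, 2012.
Last Saturday of October 2012: October 27, 2012.

September 29, 2012; October 27, 2012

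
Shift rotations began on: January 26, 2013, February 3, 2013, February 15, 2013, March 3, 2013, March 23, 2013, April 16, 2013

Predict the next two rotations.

The spacing grows by 4 each time: 8, 12, 16, 20, 24 days.
Next gap: 28 days. April 16, 2013 + 28 days = May 14, 2013.
Next gap: 32 days. May 14, 2013 + 32 days = June 15, 2013.

May 14, 2013; June 15, 2013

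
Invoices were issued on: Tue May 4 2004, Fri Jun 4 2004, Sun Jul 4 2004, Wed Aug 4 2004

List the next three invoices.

Sat Sep 4 2004, Mon Oct 4 2004, Thu Nov 4 2004

The day-of-month is always 4 (31, 30, 31 days between events).
So this recurs on the 4th of each month.
September 2004: Sat Sep 4 2004.
October 2004: Mon Oct 4 2004.
Next: November 2004 → Thu Nov 4 2004.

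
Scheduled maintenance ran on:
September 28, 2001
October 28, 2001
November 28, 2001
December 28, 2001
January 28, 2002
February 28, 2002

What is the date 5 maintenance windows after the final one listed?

Gaps: 30, 31, 30, 31, 31 days — not constant. Every event is on the 28th of the month.
Pattern: the 28th of each month.
Next: March 2002 → March 28, 2002.
Next: April 2002 → April 28, 2002.
Next: May 2002 → May 28, 2002.
Next: June 2002 → June 28, 2002.
Next: July 2002 → July 28, 2002.

July 28, 2002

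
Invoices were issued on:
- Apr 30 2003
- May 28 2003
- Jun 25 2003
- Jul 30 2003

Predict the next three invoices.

Aug 27 2003, Sep 24 2003, Oct 29 2003

All Wednesdays; the gaps (28, 28, 35) vary with month length.
This is the last Wednesday of each month.
August 2003 ends with Wednesday Aug 27 2003.
Last Wednesday of September 2003: Sep 24 2003.
Last Wednesday of October 2003: Oct 29 2003.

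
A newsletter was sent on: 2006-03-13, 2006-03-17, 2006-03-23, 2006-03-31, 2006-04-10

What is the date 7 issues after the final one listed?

2006-08-14

Intervals are 4, 6, 8, 10 days — an arithmetic progression with common difference 2.
Next gap: 12 days. 2006-04-10 + 12 days = 2006-04-22.
Next gap: 14 days. 2006-04-22 + 14 days = 2006-05-06.
Next gap: 16 days. 2006-05-06 + 16 days = 2006-05-22.
Next gap: 18 days. 2006-05-22 + 18 days = 2006-06-09.
Next gap: 20 days. 2006-06-09 + 20 days = 2006-06-29.
Next gap: 22 days. 2006-06-29 + 22 days = 2006-07-21.
Next gap: 24 days. 2006-07-21 + 24 days = 2006-08-14.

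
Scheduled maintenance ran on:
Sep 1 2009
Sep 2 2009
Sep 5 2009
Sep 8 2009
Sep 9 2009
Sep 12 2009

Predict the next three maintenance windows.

Sep 15 2009, Sep 16 2009, Sep 19 2009

Gaps: 1, 3, 3, 1, 3 days — not constant, but cyclic with period 3.
The events fall on every Tuesday, Wednesday and Saturday.
Next Tuesday: Sep 15 2009.
The following Wednesday is Sep 16 2009.
The following Saturday is Sep 19 2009.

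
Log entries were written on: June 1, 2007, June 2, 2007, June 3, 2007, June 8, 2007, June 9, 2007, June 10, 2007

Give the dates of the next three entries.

June 15, 2007; June 16, 2007; June 17, 2007

The gap pattern 1, 1, 5, 1, 1 repeats every 3 events.
These are the Fridays, Saturdays and Sundays of each week.
The following Friday is June 15, 2007.
The following Saturday is June 16, 2007.
The following Sunday is June 17, 2007.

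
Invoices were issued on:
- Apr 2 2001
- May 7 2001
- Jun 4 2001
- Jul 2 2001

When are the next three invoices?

Aug 6 2001, Sep 3 2001, Oct 1 2001

Gaps: 35, 28, 28 days — a mix of 28 and 35. Every date is a Monday.
Each is the 1st Monday of its month.
1st Monday of August 2001: Aug 6 2001.
1st Monday of September 2001: Sep 3 2001.
October 2001 — 1st Monday is Oct 1 2001.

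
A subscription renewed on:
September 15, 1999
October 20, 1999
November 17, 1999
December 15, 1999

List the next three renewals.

January 19, 2000; February 16, 2000; March 15, 2000

Gaps: 35, 28, 28 days — a mix of 28 and 35. Every date is a Wednesday.
Each is the 3rd Wednesday of its month.
3rd Wednesday of January 2000: January 19, 2000.
February 2000 — 3rd Wednesday is February 16, 2000.
3rd Wednesday of March 2000: March 15, 2000.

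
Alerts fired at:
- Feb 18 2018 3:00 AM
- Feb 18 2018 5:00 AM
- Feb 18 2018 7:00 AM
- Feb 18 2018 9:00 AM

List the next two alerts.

Gaps: 2, 2, 2 hours — each event is 2 hours after the previous one.
Feb 18 2018 9:00 AM + 2 h = Feb 18 2018 11:00 AM.
Feb 18 2018 11:00 AM + 2 h = Feb 18 2018 1:00 PM.

Feb 18 2018 11:00 AM, Feb 18 2018 1:00 PM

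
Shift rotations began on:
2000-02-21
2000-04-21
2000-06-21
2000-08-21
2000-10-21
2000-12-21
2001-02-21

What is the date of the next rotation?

Each date is the 21st; the gaps (60, 61, 61, 61, 61, 62) track the month lengths.
The rule is the 21st of every 2 months.
April 2001: 2001-04-21.

2001-04-21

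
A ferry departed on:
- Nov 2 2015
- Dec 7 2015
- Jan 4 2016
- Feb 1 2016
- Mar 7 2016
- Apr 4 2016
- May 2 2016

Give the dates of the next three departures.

These are Mondays at 28- or 35-day spacing (35, 28, 28, 35, 28, 28).
The pattern: 1st Monday of the month.
June 2016 — 1st Monday is Jun 6 2016.
July 2016 — 1st Monday is Jul 4 2016.
1st Monday of August 2016: Aug 1 2016.

Jun 6 2016, Jul 4 2016, Aug 1 2016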